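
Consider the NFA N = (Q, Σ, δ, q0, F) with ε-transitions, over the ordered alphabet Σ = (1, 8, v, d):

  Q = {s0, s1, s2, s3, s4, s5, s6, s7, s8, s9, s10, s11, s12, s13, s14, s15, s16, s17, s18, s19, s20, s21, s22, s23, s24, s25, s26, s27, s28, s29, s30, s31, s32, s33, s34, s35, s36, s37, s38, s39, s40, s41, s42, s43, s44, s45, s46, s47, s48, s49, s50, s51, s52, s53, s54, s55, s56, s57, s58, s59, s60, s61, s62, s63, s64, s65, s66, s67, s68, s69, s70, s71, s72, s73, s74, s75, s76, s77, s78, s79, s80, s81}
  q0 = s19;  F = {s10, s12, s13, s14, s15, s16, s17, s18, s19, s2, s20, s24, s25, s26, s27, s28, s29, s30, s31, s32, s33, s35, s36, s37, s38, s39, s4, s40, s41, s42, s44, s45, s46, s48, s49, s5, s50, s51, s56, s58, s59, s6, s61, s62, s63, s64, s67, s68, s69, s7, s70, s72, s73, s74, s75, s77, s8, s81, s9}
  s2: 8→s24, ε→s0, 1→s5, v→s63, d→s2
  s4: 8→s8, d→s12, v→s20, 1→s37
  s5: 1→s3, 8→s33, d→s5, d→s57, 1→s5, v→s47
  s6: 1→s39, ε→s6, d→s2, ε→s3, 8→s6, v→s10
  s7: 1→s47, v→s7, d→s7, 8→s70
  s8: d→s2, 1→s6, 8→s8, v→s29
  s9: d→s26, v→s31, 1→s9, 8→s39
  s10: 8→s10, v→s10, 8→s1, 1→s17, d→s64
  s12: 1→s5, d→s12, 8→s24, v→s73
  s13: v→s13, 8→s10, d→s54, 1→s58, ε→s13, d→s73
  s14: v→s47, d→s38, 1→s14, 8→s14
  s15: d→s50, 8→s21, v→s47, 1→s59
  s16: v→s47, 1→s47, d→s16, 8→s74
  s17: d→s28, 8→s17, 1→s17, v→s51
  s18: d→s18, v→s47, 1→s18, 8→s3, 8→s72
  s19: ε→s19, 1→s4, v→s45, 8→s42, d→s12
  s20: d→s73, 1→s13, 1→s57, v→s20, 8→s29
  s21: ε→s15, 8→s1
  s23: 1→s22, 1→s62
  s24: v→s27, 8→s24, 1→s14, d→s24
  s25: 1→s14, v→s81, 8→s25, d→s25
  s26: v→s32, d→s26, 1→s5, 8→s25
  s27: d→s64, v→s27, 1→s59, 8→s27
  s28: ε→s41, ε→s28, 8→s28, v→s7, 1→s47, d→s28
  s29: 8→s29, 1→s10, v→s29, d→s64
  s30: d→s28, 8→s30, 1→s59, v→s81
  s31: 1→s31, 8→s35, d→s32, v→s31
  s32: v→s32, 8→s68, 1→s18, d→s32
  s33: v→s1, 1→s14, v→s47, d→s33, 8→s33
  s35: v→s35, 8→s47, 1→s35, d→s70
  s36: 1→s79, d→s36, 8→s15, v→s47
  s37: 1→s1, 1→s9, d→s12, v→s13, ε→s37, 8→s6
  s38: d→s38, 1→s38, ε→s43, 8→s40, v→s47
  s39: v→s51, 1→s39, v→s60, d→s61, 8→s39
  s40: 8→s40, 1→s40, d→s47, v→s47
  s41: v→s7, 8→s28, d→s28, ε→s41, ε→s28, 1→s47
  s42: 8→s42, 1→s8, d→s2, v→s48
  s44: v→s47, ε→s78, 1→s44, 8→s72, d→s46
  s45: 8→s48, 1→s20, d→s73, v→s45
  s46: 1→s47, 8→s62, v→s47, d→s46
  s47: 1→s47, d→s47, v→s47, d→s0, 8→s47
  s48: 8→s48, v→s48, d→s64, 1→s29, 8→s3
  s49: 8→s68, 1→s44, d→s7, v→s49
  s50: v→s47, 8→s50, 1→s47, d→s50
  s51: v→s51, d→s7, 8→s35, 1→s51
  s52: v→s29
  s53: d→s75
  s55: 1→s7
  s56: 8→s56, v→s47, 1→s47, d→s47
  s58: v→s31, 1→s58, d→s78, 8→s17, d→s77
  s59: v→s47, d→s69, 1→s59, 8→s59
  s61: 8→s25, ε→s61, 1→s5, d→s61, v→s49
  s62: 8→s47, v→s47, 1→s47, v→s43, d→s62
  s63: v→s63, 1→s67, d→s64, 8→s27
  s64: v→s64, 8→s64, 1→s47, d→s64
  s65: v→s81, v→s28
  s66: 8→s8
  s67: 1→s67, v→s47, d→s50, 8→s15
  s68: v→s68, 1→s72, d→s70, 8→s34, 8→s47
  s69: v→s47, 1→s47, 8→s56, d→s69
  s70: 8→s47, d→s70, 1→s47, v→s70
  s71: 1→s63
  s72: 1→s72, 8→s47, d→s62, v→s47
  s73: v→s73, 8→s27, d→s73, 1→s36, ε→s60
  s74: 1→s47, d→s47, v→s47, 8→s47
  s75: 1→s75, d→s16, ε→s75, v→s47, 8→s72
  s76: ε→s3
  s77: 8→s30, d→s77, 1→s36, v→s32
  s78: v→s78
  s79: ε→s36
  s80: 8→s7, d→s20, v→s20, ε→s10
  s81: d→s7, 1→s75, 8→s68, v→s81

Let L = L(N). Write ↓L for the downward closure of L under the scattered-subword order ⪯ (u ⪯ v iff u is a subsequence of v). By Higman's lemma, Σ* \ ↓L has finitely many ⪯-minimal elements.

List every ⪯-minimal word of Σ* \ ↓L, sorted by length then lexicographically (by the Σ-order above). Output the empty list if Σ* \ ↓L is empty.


Antichain: [d1v, 8vd1, v8d1, 111v88, d81d8d].

|Q|=82, |F|=59, |δ|=287 (19 ε).
min D↑ (59 st, q0=0, F={22}): 0:1→1,8→2,v→3,d→4 1:1→5,8→6,v→7,d→4 2:1→6,8→2,v→8,d→9 3:1→7,8→8,v→3,d→10 4:1→11,8→12,v→10,d→4 5:1→13,8→14,v→15,d→4 6:1→14,8→6,v→16,d→9 7:1→15,8→16,v→7,d→10 8:1→16,8→8,v→8,d→17 9:1→11,8→12,v→18,d→9 10:1→19,8→20,v→10,d→10 11:1→11,8→21,v→22,d→11 12:1→23,8→12,v→20,d→12 13:1→13,8→24,v→25,d→26 14:1→24,8→14,v→27,d→9 15:1→28,8→27,v→15,d→10 16:1→27,8→16,v→16,d→17 17:1→22,8→17,v→17,d→17 18:1→29,8→20,v→18,d→17 19:1→19,8→30,v→22,d→19 20:1→31,8→20,v→20,d→17 21:1→23,8→21,v→22,d→21 22:1→22,8→22,v→22,d→22 23:1→23,8→23,v→22,d→32 24:1→24,8→24,v→33,d→34 25:1→25,8→35,v→25,d→36 26:1→11,8→37,v→36,d→26 27:1→38,8→27,v→27,d→17 28:1→28,8→38,v→25,d→39 29:1→29,8→30,v→22,d→40 30:1→31,8→30,v→22,d→40 31:1→31,8→31,v→22,d→41 32:1→32,8→42,v→22,d→32 33:1→33,8→35,v→33,d→43 34:1→11,8→37,v→44,d→34 35:1→35,8→22,v→35,d→45 36:1→46,8→47,v→36,d→36 37:1→23,8→37,v→48,d→37 38:1→38,8→38,v→33,d→49 39:1→19,8→50,v→36,d→39 40:1→22,8→40,v→22,d→40 41:1→22,8→51,v→22,d→41 42:1→42,8→42,v→22,d→22 43:1→22,8→45,v→43,d→43 44:1→52,8→47,v→44,d→43 45:1→22,8→22,v→45,d→45 46:1→46,8→53,v→22,d→46 47:1→53,8→22,v→47,d→45 48:1→54,8→47,v→48,d→43 49:1→22,8→49,v→43,d→49 50:1→31,8→50,v→48,d→49 51:1→22,8→51,v→22,d→22 52:1→52,8→53,v→22,d→55 53:1→53,8→22,v→22,d→56 54:1→54,8→53,v→22,d→57 55:1→22,8→56,v→22,d→55 56:1→22,8→22,v→22,d→56 57:1→22,8→58,v→22,d→57 58:1→22,8→22,v→22,d→22.
'd1v': run [71, 52, 29, 5] end={s0,s1,s43,s47,s78} rej; 3/3 deletions ∈↓L.
'8vd1': run [71, 53, 38, 15, 2] end={s0,s47} ∉↓L; 4/4 single-dels accept.
'v8d1': N↓-sim [71, 52, 32, 14, 2] end={s0,s47} rej; 4/4 deletions ∈↓L.
'111v88': |S_i|=[71, 67, 63, 51, 25, 11, 3] end={s0,s34,s47} ∉↓L; 6/6 deletions ∈↓L.
'd81d8d': |S_i|=[71, 52, 32, 14, 10, 5, 2] end={s0,s47} ∉↓L; 6/6 single-dels accept.
5 words, ⪯-incomp.


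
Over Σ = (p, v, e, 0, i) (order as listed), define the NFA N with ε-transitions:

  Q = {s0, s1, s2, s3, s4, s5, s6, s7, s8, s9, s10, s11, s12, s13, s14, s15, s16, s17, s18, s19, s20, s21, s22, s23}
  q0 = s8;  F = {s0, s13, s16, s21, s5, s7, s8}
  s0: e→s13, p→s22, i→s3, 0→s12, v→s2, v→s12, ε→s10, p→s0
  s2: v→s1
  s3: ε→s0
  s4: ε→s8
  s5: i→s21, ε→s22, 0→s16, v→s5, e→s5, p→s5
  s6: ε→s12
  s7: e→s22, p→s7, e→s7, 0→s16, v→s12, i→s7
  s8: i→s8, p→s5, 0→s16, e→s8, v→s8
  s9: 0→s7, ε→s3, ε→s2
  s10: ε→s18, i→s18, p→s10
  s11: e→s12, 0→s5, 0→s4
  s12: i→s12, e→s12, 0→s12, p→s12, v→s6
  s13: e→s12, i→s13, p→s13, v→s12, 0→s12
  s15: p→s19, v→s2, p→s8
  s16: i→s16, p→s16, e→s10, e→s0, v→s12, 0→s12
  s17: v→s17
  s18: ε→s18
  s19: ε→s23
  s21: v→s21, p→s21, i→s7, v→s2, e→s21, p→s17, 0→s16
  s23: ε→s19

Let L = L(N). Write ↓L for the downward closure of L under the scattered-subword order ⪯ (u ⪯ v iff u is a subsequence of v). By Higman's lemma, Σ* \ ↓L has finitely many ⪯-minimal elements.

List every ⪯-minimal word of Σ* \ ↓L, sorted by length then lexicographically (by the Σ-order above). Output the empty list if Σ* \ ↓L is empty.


Antichain: [0v, 00, piiv, 0eee].

|Q|=24, |F|=7, |δ|=68 (11 ε).
min D↑ (8 st, q0=0, F={4}): 0:p→1,v→0,e→0,0→2,i→0 1:p→1,v→1,e→1,0→2,i→3 2:p→2,v→4,e→5,0→4,i→2 3:p→3,v→3,e→3,0→2,i→6 4:p→4,v→4,e→4,0→4,i→4 5:p→5,v→4,e→7,0→4,i→5 6:p→6,v→4,e→6,0→2,i→6 7:p→7,v→4,e→4,0→4,i→7 (ε-aug+det+¬).
'0v': run [16, 11, 4] end={s1,s12,s2,s6} ∉↓L; 2/2 deletions ∈↓L.
'00': run [16, 11, 2] end={s12,s6} — reject; 2/2 deletions ∈↓L.
'piiv': |S_i|=[16, 15, 14, 12, 4] end={s1,s12,s2,s6} rej; 4/4 deletions ∈↓L.
'0eee': N↓-sim [16, 11, 10, 3, 2] end={s12,s6} rej; 4/4 single-dels accept.
4 words, ⪯-incomp.


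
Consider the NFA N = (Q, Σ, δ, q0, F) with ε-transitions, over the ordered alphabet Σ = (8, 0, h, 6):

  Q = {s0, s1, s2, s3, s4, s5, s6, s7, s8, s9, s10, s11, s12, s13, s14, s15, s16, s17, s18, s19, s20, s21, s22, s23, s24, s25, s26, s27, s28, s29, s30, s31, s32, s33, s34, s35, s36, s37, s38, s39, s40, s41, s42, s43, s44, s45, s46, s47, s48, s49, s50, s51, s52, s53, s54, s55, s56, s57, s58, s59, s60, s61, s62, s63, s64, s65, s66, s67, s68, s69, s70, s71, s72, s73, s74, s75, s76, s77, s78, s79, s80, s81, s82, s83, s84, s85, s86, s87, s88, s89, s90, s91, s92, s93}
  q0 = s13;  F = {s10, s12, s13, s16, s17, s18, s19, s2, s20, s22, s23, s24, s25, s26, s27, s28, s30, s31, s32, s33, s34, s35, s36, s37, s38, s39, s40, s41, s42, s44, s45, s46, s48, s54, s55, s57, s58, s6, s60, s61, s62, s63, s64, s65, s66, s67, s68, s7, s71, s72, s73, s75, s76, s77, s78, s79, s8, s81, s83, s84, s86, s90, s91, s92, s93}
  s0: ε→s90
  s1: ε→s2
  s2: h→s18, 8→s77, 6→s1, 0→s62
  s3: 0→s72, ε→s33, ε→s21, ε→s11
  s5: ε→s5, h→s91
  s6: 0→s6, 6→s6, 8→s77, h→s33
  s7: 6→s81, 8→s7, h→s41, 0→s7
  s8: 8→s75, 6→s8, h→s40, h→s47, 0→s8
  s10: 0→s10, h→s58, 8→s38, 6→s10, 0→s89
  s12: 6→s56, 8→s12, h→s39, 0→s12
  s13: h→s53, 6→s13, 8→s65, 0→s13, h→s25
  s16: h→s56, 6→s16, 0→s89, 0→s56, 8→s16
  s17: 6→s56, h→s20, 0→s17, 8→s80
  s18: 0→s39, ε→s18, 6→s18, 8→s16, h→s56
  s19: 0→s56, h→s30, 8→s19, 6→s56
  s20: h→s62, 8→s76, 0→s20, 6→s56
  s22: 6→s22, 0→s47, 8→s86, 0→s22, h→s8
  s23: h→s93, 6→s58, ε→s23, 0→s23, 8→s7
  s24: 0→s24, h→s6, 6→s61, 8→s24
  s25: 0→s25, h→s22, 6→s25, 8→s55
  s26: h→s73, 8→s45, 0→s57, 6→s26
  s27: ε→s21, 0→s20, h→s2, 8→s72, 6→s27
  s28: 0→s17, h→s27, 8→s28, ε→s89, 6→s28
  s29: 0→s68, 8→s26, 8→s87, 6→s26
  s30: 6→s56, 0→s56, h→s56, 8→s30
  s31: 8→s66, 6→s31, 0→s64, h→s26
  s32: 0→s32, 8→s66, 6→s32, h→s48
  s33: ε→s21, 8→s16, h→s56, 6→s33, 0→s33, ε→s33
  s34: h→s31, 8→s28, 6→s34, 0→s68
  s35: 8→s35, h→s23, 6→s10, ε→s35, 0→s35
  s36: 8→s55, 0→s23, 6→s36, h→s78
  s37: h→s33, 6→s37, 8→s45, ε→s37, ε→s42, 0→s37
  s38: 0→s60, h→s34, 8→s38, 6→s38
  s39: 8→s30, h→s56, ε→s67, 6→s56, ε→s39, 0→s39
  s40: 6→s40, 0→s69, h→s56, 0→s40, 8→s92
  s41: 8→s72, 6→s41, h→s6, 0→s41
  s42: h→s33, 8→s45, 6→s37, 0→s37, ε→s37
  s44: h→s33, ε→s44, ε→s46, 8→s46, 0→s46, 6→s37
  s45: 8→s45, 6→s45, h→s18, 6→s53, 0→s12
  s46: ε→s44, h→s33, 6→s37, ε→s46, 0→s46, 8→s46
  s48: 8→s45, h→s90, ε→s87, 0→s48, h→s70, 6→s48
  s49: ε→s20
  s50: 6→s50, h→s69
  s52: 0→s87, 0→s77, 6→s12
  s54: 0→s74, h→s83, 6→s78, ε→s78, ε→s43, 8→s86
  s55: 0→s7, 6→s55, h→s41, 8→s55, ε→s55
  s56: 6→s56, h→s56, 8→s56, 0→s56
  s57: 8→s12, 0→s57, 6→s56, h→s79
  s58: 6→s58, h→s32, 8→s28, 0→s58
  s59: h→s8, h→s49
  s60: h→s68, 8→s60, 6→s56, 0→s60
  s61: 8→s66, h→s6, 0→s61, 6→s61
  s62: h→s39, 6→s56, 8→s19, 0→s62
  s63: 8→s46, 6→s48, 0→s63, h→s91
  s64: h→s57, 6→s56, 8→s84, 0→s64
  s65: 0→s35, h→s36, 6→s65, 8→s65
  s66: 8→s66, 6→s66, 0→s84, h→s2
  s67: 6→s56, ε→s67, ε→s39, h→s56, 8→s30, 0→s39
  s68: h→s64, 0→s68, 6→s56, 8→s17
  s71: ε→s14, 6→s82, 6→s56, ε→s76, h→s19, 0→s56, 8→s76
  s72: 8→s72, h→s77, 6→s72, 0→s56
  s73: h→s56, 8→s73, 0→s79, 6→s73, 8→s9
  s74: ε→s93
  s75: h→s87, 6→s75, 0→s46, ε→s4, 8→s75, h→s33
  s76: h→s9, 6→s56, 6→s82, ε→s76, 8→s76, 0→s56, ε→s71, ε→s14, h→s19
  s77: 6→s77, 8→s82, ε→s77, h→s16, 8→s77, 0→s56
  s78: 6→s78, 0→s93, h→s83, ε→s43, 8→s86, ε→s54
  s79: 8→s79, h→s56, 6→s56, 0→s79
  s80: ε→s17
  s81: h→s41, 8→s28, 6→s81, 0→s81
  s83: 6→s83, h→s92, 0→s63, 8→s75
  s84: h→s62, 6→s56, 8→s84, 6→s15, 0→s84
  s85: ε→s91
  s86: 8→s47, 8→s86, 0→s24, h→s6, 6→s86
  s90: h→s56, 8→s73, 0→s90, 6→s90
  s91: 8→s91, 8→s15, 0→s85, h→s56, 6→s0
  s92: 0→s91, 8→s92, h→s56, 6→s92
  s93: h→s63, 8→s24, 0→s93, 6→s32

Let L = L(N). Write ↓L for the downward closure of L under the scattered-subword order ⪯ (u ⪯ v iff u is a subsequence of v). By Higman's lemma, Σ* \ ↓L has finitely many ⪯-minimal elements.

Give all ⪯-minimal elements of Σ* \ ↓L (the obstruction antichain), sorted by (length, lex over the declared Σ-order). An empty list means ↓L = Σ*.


|Q|=94, |F|=65, |δ|=335 (41 ε).
min D↑ (61 st, q0=0, F={30}): 0:8→1,0→0,h→2,6→0 1:8→1,0→3,h→4,6→1 2:8→5,0→2,h→6,6→2 3:8→3,0→3,h→7,6→8 4:8→5,0→7,h→9,6→4 5:8→5,0→10,h→11,6→5 6:8→12,0→6,h→13,6→6 7:8→10,0→7,h→14,6→15 8:8→16,0→8,h→15,6→8 9:8→12,0→14,h→17,6→9 10:8→10,0→10,h→11,6→18 11:8→19,0→11,h→20,6→11 12:8→12,0→21,h→20,6→12 13:8→22,0→13,h→23,6→13 14:8→21,0→14,h→24,6→25 15:8→26,0→15,h→25,6→15 16:8→16,0→27,h→28,6→16 17:8→22,0→24,h→29,6→17 18:8→26,0→18,h→11,6→18 19:8→19,0→30,h→31,6→19 20:8→31,0→20,h→32,6→20 21:8→21,0→21,h→20,6→33 22:8→22,0→34,h→32,6→22 23:8→29,0→23,h→30,6→23 24:8→34,0→24,h→35,6→36 25:8→37,0→25,h→36,6→25 26:8→26,0→38,h→39,6→26 27:8→27,0→27,h→40,6→30 28:8→26,0→40,h→41,6→28 29:8→29,0→35,h→30,6→29 30:8→30,0→30,h→30,6→30 31:8→31,0→30,h→42,6→31 32:8→42,0→32,h→30,6→32 33:8→37,0→33,h→20,6→33 34:8→34,0→34,h→32,6→43 35:8→35,0→35,h→30,6→44 36:8→45,0→36,h→44,6→36 37:8→37,0→46,h→47,6→37 38:8→38,0→38,h→48,6→30 39:8→19,0→48,h→47,6→39 40:8→38,0→40,h→49,6→30 41:8→37,0→49,h→50,6→41 42:8→42,0→30,h→30,6→42 43:8→45,0→43,h→32,6→43 44:8→51,0→44,h→30,6→44 45:8→45,0→52,h→53,6→45 46:8→46,0→46,h→54,6→30 47:8→31,0→54,h→53,6→47 48:8→55,0→48,h→54,6→30 49:8→46,0→49,h→56,6→30 50:8→45,0→56,h→51,6→50 51:8→51,0→57,h→30,6→51 52:8→52,0→52,h→58,6→30 53:8→42,0→58,h→30,6→53 54:8→59,0→54,h→58,6→30 55:8→55,0→30,h→59,6→30 56:8→52,0→56,h→57,6→30 57:8→57,0→57,h→30,6→30 58:8→60,0→58,h→30,6→30 59:8→59,0→30,h→60,6→30 60:8→60,0→30,h→30,6→30 (ε-aug+det+¬).
'h8h80': |S_i|=[84, 78, 54, 25, 12, 2] end={s56,s89} — reject; 5/5 del acc.
'hhhhh': |S_i|=[84, 78, 66, 45, 23, 1] end={s56} — reject; 5/5 single-dels accept.
'806806': N↓-sim [84, 78, 66, 55, 40, 23, 3] end={s15,s56,s82} — reject; 6/6 single-dels accept.
3 obstructions.

Antichain: [h8h80, hhhhh, 806806].


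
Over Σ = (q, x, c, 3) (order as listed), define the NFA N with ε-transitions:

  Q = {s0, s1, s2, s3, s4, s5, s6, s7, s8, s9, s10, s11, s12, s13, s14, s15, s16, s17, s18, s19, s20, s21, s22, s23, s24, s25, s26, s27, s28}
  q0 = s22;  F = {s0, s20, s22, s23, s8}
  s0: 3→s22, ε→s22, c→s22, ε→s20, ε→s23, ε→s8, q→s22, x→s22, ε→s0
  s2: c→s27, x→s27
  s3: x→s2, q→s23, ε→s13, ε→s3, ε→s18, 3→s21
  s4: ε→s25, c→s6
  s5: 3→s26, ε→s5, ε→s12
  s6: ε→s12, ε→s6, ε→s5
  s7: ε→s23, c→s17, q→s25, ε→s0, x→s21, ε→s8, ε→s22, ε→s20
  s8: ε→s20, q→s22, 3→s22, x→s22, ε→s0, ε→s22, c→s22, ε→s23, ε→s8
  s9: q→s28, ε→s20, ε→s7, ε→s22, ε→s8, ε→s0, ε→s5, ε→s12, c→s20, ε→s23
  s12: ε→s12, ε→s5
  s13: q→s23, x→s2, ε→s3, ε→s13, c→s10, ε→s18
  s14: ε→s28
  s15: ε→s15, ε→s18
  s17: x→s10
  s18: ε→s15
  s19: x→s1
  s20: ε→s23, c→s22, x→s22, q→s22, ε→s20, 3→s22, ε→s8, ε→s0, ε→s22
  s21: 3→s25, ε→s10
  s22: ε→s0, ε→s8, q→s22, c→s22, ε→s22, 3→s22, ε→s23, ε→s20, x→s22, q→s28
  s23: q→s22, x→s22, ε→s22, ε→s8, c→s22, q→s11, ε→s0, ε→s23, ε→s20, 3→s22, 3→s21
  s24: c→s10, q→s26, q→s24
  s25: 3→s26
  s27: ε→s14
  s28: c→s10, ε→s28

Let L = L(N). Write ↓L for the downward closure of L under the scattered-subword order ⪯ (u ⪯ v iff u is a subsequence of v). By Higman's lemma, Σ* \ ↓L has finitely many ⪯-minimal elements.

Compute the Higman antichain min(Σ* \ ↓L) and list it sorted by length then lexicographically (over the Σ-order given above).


Antichain: [].

|Q|=29, |F|=5, |δ|=105 (59 ε).
min D↑ (1 st, q0=0, F={}): 0:q→0,x→0,c→0,3→0 (ε-aug+det+¬).
L(D↑) = ∅ ⇒ ↓L = Σ*.


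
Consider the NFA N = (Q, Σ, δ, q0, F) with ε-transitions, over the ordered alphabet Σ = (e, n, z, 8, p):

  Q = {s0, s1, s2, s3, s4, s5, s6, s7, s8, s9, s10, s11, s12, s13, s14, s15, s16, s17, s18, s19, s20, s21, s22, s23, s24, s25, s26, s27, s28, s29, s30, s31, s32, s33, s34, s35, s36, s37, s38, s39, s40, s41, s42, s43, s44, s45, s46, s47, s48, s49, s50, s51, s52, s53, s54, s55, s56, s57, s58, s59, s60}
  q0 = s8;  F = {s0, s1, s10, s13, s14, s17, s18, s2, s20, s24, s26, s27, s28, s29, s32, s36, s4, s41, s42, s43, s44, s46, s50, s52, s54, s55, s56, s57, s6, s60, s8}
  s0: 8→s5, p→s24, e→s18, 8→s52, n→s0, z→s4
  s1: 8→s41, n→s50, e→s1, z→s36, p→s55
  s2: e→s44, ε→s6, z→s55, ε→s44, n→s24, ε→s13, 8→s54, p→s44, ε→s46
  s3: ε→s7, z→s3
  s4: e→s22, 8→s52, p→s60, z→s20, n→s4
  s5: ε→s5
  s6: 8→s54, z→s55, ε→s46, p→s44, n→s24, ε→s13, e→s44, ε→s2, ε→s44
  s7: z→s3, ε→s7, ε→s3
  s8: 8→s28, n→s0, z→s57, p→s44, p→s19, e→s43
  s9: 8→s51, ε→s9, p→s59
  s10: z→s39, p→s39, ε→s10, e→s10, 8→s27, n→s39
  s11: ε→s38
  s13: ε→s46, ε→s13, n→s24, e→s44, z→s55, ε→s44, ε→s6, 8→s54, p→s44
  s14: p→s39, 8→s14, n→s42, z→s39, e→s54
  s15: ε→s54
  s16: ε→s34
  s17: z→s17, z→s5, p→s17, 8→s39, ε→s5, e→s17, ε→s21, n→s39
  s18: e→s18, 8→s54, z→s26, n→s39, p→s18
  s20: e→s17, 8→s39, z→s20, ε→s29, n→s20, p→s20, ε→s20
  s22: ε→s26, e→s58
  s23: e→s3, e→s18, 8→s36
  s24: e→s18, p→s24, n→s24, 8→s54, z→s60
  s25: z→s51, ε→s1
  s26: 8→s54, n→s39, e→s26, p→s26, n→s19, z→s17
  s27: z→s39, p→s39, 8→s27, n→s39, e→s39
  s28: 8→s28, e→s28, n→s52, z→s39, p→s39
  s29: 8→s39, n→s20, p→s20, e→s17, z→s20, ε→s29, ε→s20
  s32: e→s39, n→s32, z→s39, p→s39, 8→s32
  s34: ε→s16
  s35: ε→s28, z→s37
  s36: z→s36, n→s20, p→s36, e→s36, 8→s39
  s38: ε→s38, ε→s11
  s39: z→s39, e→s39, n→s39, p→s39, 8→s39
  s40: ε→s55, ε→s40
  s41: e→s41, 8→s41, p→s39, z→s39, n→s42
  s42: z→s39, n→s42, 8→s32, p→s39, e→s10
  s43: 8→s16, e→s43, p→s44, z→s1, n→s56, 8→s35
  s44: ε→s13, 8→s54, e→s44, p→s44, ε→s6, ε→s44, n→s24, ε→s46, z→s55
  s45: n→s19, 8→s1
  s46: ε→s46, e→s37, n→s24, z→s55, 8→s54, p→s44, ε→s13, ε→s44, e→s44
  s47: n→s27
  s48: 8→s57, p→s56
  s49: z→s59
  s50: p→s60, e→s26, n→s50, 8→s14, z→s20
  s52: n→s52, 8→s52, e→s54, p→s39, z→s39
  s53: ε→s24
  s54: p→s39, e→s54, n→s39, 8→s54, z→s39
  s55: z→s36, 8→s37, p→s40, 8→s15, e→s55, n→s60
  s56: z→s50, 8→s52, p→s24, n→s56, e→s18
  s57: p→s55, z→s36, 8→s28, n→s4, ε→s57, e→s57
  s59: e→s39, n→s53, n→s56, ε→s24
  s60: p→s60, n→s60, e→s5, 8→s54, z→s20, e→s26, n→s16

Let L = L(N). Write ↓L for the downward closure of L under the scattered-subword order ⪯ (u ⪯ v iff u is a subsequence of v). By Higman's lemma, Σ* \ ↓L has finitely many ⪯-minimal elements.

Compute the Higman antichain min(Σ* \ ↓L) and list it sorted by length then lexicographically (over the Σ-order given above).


min(Σ*\↓L) = [8z, 8p, nen, zz8, p8n, ez8n8e].

|Q|=61, |F|=31, |δ|=233 (45 ε).
min D↑ (27 st, q0=0, F={14}): 0:e→1,n→2,z→3,8→4,p→5 1:e→1,n→6,z→7,8→4,p→5 2:e→8,n→2,z→9,8→10,p→11 3:e→3,n→9,z→12,8→4,p→13 4:e→4,n→10,z→14,8→4,p→14 5:e→5,n→11,z→13,8→15,p→5 6:e→8,n→6,z→16,8→10,p→11 7:e→7,n→16,z→12,8→17,p→13 8:e→8,n→14,z→18,8→15,p→8 9:e→18,n→9,z→19,8→10,p→20 10:e→15,n→10,z→14,8→10,p→14 11:e→8,n→11,z→20,8→15,p→11 12:e→12,n→19,z→12,8→14,p→12 13:e→13,n→20,z→12,8→15,p→13 14:e→14,n→14,z→14,8→14,p→14 15:e→15,n→14,z→14,8→15,p→14 16:e→18,n→16,z→19,8→21,p→20 17:e→17,n→22,z→14,8→17,p→14 18:e→18,n→14,z→23,8→15,p→18 19:e→23,n→19,z→19,8→14,p→19 20:e→18,n→20,z→19,8→15,p→20 21:e→15,n→22,z→14,8→21,p→14 22:e→24,n→22,z→14,8→25,p→14 23:e→23,n→14,z→23,8→14,p→23 24:e→24,n→14,z→14,8→26,p→14 25:e→14,n→25,z→14,8→25,p→14 26:e→14,n→14,z→14,8→26,p→14.
'8z': |S_i|=[43, 16, 2] end={s37,s39} rej; 2/2 del acc.
'8p': |S_i|=[43, 16, 1] end={s39} — reject; 2/2 deletions ∈↓L.
'nen': run [43, 26, 12, 2] end={s19,s39} — reject; 3/3 deletions ∈↓L.
'zz8': |S_i|=[43, 31, 7, 1] end={s39} ∉↓L; 3/3 single-dels accept.
'p8n': N↓-sim [43, 24, 4, 1] end={s39} rej; 3/3 deletions ∈↓L.
'ez8n8e': N↓-sim [43, 41, 25, 10, 5, 3, 1] end={s39} — reject; 6/6 deletions ∈↓L.
6 obstructions.


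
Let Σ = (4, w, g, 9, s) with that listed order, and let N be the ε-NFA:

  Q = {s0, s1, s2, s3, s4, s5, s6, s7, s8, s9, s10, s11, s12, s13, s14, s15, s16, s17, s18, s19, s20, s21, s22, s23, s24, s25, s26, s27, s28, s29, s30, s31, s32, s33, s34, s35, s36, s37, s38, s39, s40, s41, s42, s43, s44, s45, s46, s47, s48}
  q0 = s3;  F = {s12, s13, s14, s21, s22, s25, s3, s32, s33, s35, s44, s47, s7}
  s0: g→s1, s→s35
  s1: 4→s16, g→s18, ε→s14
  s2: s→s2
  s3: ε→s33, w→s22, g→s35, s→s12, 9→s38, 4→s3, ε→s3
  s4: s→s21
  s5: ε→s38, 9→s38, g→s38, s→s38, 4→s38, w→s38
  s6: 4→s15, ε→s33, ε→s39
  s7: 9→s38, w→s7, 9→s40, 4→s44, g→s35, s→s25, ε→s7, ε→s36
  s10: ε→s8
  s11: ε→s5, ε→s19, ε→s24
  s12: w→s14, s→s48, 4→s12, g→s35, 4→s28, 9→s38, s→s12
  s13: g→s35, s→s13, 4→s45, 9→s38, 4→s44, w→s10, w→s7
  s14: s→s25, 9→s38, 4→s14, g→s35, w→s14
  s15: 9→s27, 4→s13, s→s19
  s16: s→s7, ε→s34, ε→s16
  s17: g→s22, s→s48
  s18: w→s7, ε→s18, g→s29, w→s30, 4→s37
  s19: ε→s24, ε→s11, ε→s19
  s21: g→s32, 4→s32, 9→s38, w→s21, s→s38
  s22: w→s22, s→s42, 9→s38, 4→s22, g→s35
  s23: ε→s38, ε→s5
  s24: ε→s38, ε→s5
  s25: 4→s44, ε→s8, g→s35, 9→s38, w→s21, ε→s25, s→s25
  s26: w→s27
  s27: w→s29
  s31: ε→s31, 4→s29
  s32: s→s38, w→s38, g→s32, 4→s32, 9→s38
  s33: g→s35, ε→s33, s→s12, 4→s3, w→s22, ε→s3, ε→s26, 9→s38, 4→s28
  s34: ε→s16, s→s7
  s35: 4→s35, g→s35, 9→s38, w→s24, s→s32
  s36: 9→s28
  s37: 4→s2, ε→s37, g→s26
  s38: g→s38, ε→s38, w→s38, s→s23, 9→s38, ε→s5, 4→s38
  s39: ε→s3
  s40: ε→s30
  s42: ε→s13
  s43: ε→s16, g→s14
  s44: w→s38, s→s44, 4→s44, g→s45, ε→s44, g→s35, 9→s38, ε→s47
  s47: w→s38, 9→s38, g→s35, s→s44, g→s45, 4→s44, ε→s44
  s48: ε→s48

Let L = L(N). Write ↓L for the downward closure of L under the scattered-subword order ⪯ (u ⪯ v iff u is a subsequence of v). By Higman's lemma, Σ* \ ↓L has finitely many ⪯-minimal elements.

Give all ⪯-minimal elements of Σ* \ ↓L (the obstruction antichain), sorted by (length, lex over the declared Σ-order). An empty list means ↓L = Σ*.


A = [9, gw, gss, ws4w, swsws].

|Q|=49, |F|=13, |δ|=148 (40 ε).
min D↑ (12 st, q0=0, F={3}): 0:4→0,w→1,g→2,9→3,s→4 1:4→1,w→1,g→2,9→3,s→5 2:4→2,w→3,g→2,9→3,s→6 3:4→3,w→3,g→3,9→3,s→3 4:4→4,w→7,g→2,9→3,s→4 5:4→8,w→9,g→2,9→3,s→5 6:4→6,w→3,g→6,9→3,s→3 7:4→7,w→7,g→2,9→3,s→10 8:4→8,w→3,g→2,9→3,s→8 9:4→8,w→9,g→2,9→3,s→10 10:4→8,w→11,g→2,9→3,s→10 11:4→6,w→11,g→6,9→3,s→3 [Hopcroft].
'9': run [29, 6] end={s23,s28,s30,s38,s40,s5} — reject; 1/1 del acc.
'gw': run [29, 7, 4] end={s23,s24,s38,s5} — reject; 2/2 single-dels accept.
'gss': N↓-sim [29, 7, 4, 3] end={s23,s38,s5} rej; 3/3 del acc.
'ws4w': |S_i|=[29, 24, 20, 9, 4] end={s23,s24,s38,s5} ∉↓L; 4/4 single-dels accept.
'swsws': run [29, 23, 19, 12, 6, 3] end={s23,s38,s5} ∉↓L; 5/5 deletions ∈↓L.
5 obstructions.


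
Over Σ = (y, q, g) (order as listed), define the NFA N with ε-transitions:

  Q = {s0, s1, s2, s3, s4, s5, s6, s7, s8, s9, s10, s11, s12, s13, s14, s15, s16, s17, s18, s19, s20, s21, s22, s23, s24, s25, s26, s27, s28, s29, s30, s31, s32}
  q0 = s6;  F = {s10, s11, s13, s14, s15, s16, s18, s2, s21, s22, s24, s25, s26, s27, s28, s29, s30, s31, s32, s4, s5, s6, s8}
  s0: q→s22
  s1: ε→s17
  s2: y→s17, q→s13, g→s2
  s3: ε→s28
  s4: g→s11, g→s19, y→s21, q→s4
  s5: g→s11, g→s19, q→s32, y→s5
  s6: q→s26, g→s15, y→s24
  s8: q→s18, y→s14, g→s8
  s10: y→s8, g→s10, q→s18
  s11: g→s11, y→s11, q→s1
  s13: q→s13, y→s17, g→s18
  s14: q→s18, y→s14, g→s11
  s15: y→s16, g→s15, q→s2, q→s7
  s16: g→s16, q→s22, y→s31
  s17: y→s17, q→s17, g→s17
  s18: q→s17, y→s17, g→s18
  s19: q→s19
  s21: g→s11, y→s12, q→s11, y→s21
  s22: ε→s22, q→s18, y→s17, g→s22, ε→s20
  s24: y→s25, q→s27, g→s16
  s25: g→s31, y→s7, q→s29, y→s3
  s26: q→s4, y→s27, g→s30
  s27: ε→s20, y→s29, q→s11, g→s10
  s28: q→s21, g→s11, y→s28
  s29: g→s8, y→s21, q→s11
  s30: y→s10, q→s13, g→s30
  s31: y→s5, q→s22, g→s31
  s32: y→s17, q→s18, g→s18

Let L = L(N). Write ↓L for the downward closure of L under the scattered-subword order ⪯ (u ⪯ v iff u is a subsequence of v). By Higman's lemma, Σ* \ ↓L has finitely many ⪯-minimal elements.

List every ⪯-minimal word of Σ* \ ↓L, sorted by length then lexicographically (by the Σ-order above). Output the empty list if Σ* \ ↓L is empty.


A = [gqy, yqqq, qyqq, qqgq, yyygq].

|Q|=33, |F|=23, |δ|=84 (5 ε).
min D↑ (24 st, q0=0, F={18}): 0:y→1,q→2,g→3 1:y→4,q→5,g→6 2:y→5,q→7,g→8 3:y→6,q→9,g→3 4:y→10,q→11,g→12 5:y→11,q→13,g→14 6:y→12,q→15,g→6 7:y→16,q→7,g→13 8:y→14,q→17,g→8 9:y→18,q→17,g→9 10:y→10,q→16,g→13 11:y→16,q→13,g→19 12:y→20,q→15,g→12 13:y→13,q→18,g→13 14:y→19,q→21,g→14 15:y→18,q→21,g→15 16:y→16,q→13,g→13 17:y→18,q→17,g→21 18:y→18,q→18,g→18 19:y→22,q→21,g→19 20:y→20,q→23,g→13 21:y→18,q→18,g→21 22:y→22,q→21,g→13 23:y→18,q→21,g→21.
'gqy': N↓-sim [30, 19, 10, 1] end={s17} rej; 3/3 del acc.
'yqqq': run [30, 23, 15, 5, 3] end={s1,s17,s19} rej; 4/4 single-dels accept.
'qyqq': |S_i|=[30, 21, 12, 4, 2] end={s1,s17} — reject; 4/4 del acc.
'qqgq': |S_i|=[30, 21, 9, 5, 3] end={s1,s17,s19} — reject; 4/4 del acc.
'yyygq': N↓-sim [30, 23, 19, 13, 5, 3] end={s1,s17,s19} ∉↓L; 5/5 single-dels accept.
5 minimals (antichain).


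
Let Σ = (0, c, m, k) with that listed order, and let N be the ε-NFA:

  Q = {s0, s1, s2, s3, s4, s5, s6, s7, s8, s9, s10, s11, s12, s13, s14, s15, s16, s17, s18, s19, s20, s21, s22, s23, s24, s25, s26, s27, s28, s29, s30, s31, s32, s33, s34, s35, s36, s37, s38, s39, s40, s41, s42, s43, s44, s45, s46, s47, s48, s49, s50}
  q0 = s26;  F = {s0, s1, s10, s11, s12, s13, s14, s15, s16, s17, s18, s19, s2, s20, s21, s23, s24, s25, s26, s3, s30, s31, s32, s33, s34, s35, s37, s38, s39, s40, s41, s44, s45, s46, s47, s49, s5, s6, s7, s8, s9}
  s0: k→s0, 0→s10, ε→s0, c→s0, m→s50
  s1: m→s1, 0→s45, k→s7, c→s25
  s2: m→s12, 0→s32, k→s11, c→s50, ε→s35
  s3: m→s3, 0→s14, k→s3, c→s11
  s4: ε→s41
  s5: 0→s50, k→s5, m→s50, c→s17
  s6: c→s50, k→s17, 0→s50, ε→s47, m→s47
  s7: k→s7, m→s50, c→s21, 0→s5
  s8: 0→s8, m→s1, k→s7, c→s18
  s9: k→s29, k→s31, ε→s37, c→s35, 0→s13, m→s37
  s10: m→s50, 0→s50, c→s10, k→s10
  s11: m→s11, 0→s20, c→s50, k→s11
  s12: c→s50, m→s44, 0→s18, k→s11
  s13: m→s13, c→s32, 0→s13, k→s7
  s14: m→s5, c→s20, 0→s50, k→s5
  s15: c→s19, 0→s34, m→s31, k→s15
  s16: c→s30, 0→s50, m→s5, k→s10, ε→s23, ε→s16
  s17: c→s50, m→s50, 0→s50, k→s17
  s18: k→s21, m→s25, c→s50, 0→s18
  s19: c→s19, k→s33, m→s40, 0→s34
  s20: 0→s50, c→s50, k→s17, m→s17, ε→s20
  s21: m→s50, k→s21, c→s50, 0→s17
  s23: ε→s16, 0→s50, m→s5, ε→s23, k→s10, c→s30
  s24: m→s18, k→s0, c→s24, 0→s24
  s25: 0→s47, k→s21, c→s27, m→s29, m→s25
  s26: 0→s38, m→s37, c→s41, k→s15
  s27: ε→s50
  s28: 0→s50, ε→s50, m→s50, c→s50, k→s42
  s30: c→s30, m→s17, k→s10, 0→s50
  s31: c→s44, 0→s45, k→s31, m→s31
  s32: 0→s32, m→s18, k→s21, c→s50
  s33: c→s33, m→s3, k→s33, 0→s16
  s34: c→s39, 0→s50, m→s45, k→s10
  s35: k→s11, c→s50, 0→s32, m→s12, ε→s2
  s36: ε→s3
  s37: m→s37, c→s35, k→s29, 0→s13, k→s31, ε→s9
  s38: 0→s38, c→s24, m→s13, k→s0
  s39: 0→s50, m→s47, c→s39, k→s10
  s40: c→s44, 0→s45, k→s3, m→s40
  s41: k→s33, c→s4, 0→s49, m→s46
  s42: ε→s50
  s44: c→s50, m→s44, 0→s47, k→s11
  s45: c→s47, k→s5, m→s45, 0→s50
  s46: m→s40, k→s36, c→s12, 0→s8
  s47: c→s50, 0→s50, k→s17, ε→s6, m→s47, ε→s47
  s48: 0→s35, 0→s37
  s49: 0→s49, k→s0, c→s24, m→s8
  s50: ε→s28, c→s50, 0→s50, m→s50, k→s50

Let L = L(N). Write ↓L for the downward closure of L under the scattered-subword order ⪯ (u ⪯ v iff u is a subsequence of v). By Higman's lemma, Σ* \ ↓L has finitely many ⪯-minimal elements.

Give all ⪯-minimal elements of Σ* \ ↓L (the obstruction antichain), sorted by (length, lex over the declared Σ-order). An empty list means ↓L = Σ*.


|Q|=51, |F|=41, |δ|=196 (19 ε).
min D↑ (38 st, q0=0, F={19}): 0:0→1,c→2,m→3,k→4 1:0→1,c→5,m→6,k→7 2:0→8,c→2,m→9,k→10 3:0→6,c→11,m→3,k→12 4:0→13,c→14,m→12,k→4 5:0→5,c→5,m→15,k→7 6:0→6,c→16,m→6,k→17 7:0→18,c→7,m→19,k→7 8:0→8,c→5,m→20,k→7 9:0→20,c→21,m→22,k→23 10:0→24,c→10,m→23,k→10 11:0→16,c→19,m→21,k→25 12:0→26,c→27,m→12,k→12 13:0→19,c→28,m→26,k→18 14:0→13,c→14,m→22,k→10 15:0→15,c→19,m→29,k→30 16:0→16,c→19,m→15,k→30 17:0→31,c→30,m→19,k→17 18:0→19,c→18,m→19,k→18 19:0→19,c→19,m→19,k→19 20:0→20,c→15,m→32,k→17 21:0→15,c→19,m→27,k→25 22:0→26,c→27,m→22,k→23 23:0→33,c→25,m→23,k→23 24:0→19,c→34,m→31,k→18 25:0→35,c→19,m→25,k→25 26:0→19,c→36,m→26,k→31 27:0→36,c→19,m→27,k→25 28:0→19,c→28,m→36,k→18 29:0→36,c→19,m→29,k→30 30:0→37,c→19,m→19,k→30 31:0→19,c→37,m→19,k→31 32:0→26,c→29,m→32,k→17 33:0→19,c→35,m→31,k→31 34:0→19,c→34,m→37,k→18 35:0→19,c→19,m→37,k→37 36:0→19,c→19,m→36,k→37 37:0→19,c→19,m→19,k→37 [Hopcroft].
'0km': N↓-sim [48, 30, 9, 3] end={s28,s42,s50} ∉↓L; 3/3 del acc.
'mcc': |S_i|=[48, 32, 18, 4] end={s27,s28,s42,s50} rej; 3/3 deletions ∈↓L.
'k00': run [48, 29, 16, 3] end={s28,s42,s50} ∉↓L; 3/3 deletions ∈↓L.
'0cmc': N↓-sim [48, 30, 18, 11, 4] end={s27,s28,s42,s50} — reject; 4/4 del acc.
'cmm00': N↓-sim [48, 41, 25, 20, 10, 3] end={s28,s42,s50} ∉↓L; 5/5 deletions ∈↓L.
'ck0mm': |S_i|=[48, 41, 18, 11, 5, 3] end={s28,s42,s50} — reject; 5/5 single-dels accept.
6 obstructions.

Antichain: [0km, mcc, k00, 0cmc, cmm00, ck0mm].


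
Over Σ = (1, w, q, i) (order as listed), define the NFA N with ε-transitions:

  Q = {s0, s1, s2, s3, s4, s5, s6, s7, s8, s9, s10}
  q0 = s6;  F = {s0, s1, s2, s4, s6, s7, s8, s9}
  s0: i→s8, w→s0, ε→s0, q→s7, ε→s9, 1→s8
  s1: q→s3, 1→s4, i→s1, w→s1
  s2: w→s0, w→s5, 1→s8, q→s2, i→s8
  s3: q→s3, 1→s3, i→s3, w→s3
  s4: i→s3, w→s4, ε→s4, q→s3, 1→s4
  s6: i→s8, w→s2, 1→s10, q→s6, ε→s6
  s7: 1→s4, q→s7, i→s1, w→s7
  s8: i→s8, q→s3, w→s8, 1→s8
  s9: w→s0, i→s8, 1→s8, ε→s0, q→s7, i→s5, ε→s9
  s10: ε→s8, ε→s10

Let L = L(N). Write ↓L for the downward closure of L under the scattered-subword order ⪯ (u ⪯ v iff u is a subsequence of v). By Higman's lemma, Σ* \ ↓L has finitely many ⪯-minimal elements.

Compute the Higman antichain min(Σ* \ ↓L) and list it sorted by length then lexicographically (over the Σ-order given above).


|Q|=11, |F|=8, |δ|=46 (8 ε).
min D↑ (8 st, q0=0, F={3}): 0:1→1,w→2,q→0,i→1 1:1→1,w→1,q→3,i→1 2:1→1,w→4,q→2,i→1 3:1→3,w→3,q→3,i→3 4:1→1,w→4,q→5,i→1 5:1→6,w→5,q→5,i→7 6:1→6,w→6,q→3,i→3 7:1→6,w→7,q→3,i→7 [Hopcroft].
'1q': |S_i|=[11, 4, 1] end={s3} rej; 2/2 deletions ∈↓L.
'iq': |S_i|=[11, 5, 1] end={s3} ∉↓L; 2/2 del acc.
'wwq1i': run [11, 9, 8, 4, 2, 1] end={s3} ∉↓L; 5/5 del acc.
3 words, ⪯-incomp.

Antichain: [1q, iq, wwq1i].


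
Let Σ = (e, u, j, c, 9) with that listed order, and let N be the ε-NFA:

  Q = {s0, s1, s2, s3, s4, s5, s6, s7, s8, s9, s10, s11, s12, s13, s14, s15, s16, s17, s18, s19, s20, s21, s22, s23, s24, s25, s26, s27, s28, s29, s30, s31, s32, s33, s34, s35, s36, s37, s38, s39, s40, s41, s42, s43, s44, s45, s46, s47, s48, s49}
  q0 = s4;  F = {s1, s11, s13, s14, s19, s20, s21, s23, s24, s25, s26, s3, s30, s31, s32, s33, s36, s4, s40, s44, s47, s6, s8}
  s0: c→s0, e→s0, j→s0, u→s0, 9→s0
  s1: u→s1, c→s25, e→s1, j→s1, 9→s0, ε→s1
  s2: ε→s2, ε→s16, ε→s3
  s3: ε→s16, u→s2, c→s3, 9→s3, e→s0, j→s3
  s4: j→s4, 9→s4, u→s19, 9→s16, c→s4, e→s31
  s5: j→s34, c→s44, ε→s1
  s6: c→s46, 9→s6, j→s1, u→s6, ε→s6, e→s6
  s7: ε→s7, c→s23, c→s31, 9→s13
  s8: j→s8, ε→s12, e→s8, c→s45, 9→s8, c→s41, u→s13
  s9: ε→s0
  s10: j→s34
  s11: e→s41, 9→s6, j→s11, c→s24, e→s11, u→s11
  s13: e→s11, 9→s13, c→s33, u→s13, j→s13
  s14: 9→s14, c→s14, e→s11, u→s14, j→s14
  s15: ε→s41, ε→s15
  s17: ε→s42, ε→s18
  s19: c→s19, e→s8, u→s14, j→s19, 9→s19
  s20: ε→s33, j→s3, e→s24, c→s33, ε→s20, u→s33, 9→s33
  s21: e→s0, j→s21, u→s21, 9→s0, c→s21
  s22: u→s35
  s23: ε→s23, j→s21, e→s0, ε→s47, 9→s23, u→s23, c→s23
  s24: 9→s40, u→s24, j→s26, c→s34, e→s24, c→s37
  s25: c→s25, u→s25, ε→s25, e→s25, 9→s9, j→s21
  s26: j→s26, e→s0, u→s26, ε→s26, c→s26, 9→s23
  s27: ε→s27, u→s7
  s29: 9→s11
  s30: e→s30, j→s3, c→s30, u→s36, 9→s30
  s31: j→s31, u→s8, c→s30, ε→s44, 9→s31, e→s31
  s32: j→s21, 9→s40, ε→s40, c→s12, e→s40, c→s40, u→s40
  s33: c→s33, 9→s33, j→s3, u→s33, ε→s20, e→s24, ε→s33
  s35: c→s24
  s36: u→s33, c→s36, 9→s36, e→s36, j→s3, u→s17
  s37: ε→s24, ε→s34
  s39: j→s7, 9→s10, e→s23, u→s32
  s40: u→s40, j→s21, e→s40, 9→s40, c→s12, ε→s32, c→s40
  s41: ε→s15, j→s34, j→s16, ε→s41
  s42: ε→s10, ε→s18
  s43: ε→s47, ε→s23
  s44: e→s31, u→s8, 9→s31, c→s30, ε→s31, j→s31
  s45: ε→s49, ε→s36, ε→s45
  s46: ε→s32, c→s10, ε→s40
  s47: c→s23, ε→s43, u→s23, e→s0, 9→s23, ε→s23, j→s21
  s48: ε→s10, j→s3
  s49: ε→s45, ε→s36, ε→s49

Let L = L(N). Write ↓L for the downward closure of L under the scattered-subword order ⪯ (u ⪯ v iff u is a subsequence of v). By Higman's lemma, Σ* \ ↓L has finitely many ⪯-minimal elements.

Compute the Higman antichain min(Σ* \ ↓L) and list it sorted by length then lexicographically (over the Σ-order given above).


min(Σ*\↓L) = [ecje, uue9j9].

|Q|=50, |F|=23, |δ|=191 (46 ε).
min D↑ (20 st, q0=0, F={11}): 0:e→1,u→2,j→0,c→0,9→0 1:e→1,u→3,j→1,c→4,9→1 2:e→3,u→5,j→2,c→2,9→2 3:e→3,u→6,j→3,c→7,9→3 4:e→4,u→7,j→8,c→4,9→4 5:e→9,u→5,j→5,c→5,9→5 6:e→9,u→6,j→6,c→10,9→6 7:e→7,u→10,j→8,c→7,9→7 8:e→11,u→8,j→8,c→8,9→8 9:e→9,u→9,j→9,c→12,9→13 10:e→12,u→10,j→8,c→10,9→10 11:e→11,u→11,j→11,c→11,9→11 12:e→12,u→12,j→14,c→12,9→15 13:e→13,u→13,j→16,c→15,9→13 14:e→11,u→14,j→14,c→14,9→17 15:e→15,u→15,j→18,c→15,9→15 16:e→16,u→16,j→16,c→19,9→11 17:e→11,u→17,j→18,c→17,9→17 18:e→11,u→18,j→18,c→18,9→11 19:e→19,u→19,j→18,c→19,9→11 (ε-aug+det+¬).
'ecje': N↓-sim [40, 37, 30, 10, 1] end={s0} — reject; 4/4 single-dels accept.
'uue9j9': N↓-sim [40, 36, 31, 22, 15, 6, 2] end={s0,s9} — reject; 6/6 del acc.
2 minimals (antichain).


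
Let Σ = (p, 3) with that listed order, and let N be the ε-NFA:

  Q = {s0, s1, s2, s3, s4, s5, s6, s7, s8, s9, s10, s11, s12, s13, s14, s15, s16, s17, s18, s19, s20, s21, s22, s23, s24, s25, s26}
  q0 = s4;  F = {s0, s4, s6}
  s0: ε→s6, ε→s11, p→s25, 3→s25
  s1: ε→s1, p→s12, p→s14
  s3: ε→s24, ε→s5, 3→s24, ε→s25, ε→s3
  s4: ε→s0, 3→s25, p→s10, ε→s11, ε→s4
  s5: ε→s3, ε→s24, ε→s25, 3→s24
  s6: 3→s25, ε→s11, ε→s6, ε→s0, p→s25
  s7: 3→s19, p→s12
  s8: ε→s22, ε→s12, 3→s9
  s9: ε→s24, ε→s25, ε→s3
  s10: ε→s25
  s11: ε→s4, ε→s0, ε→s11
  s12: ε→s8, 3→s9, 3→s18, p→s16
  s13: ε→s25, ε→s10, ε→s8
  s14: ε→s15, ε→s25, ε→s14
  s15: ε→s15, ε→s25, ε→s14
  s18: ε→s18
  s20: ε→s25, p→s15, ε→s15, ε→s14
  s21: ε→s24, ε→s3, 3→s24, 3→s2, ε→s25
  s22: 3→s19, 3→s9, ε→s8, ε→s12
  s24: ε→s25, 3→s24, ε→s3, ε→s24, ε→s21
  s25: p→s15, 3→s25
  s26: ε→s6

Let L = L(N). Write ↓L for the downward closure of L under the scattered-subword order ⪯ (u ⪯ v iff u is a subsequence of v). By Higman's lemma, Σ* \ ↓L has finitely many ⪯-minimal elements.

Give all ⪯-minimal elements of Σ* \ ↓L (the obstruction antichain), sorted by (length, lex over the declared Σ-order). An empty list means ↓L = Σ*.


A = [p, 3].

|Q|=27, |F|=3, |δ|=73 (49 ε).
min D↑ (2 st, q0=0, F={1}): 0:p→1,3→1 1:p→1,3→1 (ε-aug+det+¬).
'p': N↓-sim [8, 4] end={s10,s14,s15,s25} — reject; 1/1 del acc.
'3': |S_i|=[8, 3] end={s14,s15,s25} — reject; 1/1 single-dels accept.
2 obstructions.


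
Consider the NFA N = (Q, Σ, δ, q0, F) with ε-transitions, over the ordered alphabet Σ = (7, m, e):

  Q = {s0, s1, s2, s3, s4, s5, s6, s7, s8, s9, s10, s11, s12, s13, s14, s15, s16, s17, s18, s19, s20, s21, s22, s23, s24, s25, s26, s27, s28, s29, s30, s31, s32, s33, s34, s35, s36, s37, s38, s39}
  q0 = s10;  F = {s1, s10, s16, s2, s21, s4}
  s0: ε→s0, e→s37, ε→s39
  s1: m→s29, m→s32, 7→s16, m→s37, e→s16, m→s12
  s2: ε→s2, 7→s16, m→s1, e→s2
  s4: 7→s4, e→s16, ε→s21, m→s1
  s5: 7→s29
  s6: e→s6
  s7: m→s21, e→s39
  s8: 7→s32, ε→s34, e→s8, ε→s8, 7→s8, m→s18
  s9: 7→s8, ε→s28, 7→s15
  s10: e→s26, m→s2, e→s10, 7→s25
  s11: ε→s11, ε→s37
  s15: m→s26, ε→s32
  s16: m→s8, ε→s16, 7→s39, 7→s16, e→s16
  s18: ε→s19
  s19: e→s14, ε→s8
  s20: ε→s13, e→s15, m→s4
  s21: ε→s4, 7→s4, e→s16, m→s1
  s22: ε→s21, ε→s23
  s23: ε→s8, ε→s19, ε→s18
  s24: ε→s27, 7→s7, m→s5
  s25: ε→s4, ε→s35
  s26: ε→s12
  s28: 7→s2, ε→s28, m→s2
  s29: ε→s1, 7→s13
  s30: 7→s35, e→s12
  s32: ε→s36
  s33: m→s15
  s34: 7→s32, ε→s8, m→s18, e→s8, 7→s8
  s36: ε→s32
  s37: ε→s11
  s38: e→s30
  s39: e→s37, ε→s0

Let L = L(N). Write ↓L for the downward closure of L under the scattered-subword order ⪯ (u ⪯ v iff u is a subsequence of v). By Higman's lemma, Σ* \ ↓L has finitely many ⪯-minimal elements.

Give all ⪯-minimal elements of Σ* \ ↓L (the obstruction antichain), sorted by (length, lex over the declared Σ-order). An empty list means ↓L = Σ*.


|Q|=40, |F|=6, |δ|=83 (31 ε).
min D↑ (6 st, q0=0, F={5}): 0:7→1,m→2,e→0 1:7→1,m→3,e→4 2:7→4,m→3,e→2 3:7→4,m→3,e→4 4:7→4,m→5,e→4 5:7→5,m→5,e→5.
'7em': N↓-sim [23, 20, 12, 7] end={s14,s18,s19,s32,s34,s36,s8} rej; 3/3 deletions ∈↓L.
'm7m': |S_i|=[23, 17, 13, 7] end={s14,s18,s19,s32,s34,s36,s8} rej; 3/3 del acc.
'mmem': |S_i|=[23, 17, 16, 12, 7] end={s14,s18,s19,s32,s34,s36,s8} — reject; 4/4 single-dels accept.
3 minimals (antichain).

min(Σ*\↓L) = [7em, m7m, mmem].
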